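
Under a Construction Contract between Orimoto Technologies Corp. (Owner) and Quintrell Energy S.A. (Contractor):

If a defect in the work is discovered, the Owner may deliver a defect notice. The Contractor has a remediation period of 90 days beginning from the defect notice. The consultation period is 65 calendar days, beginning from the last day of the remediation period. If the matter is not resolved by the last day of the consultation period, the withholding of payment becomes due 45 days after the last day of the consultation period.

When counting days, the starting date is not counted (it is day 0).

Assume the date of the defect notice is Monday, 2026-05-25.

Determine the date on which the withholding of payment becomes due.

The last day of the remediation period: 2026-05-25 + 90 days = 2026-08-23.
Adding 65 calendar days to 2026-08-23 gives 2026-10-27, which is the last day of the consultation period.
The date on which the withholding of payment becomes due: 2026-10-27 + 45 days = 2026-12-11.

2026-12-11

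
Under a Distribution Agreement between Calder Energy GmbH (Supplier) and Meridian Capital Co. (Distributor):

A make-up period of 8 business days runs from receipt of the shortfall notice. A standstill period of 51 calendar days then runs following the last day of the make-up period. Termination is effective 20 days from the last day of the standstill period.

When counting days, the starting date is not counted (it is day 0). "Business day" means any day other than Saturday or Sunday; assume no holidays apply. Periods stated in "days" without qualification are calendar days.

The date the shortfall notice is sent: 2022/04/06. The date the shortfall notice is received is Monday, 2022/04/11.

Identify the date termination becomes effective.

2022/07/01

The last day of the make-up period: counting 8 business days from Monday, 2022/04/11 (Apr 12, Apr 13, Apr 14, Apr 15, Apr 18, Apr 19, Apr 20, Apr 21, skipping weekends) reaches Thursday, 2022/04/21.
The last day of the standstill period: 2022/04/21 + 51 days = 2022/06/11.
The date termination becomes effective: 20 calendar days after 2022/06/11 is 2022/07/01.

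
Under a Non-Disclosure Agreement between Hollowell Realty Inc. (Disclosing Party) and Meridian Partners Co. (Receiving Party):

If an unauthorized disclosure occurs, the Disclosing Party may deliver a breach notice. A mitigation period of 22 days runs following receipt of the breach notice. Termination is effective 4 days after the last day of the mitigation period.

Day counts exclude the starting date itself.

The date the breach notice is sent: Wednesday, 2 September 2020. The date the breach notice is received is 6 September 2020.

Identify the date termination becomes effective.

The last day of the mitigation period: 22 calendar days after 6 September 2020 is 28 September 2020.
Adding 4 calendar days to 28 September 2020 gives 2 October 2020, which is the date termination becomes effective.

2 October 2020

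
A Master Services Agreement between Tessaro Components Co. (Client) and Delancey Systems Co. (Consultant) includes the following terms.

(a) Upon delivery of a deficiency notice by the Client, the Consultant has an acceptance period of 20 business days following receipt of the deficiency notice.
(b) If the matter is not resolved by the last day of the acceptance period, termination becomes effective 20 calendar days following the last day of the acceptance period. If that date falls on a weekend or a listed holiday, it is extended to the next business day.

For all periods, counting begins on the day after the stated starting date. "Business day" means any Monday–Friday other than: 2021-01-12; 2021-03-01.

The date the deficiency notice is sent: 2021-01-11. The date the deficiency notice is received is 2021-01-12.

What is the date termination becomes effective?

2021-03-02

The last day of the acceptance period: 20 business days after Tuesday, 2021-01-12, skipping weekends — Jan 13, Jan 14, Jan 15, Jan 18, …, Feb 5, Feb 8, Feb 9 — lands on Tuesday, 2021-02-09.
Adding 20 calendar days to 2021-02-09 gives 2021-03-01, which is the date termination becomes effective. That falls on Monday, a listed holiday, so it rolls to the next business day, Tuesday, 2021-03-02.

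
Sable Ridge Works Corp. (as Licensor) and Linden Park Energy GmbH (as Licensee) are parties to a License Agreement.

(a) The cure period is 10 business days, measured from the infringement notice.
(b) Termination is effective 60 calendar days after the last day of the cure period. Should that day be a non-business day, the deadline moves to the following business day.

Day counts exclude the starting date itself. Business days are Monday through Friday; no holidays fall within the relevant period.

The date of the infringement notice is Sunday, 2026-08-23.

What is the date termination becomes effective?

2026-11-03

From Sunday, 2026-08-23, 10 business days (Aug 24, Aug 25, Aug 26, Aug 27, Aug 28, Aug 31, Sep 1, Sep 2, Sep 3, Sep 4, skipping weekends) brings us to Friday, 2026-09-04, which is the last day of the cure period.
Adding 60 calendar days to 2026-09-04 gives 2026-11-03, which is the date termination becomes effective. 2026-11-03 is a Tuesday, so no roll-forward applies.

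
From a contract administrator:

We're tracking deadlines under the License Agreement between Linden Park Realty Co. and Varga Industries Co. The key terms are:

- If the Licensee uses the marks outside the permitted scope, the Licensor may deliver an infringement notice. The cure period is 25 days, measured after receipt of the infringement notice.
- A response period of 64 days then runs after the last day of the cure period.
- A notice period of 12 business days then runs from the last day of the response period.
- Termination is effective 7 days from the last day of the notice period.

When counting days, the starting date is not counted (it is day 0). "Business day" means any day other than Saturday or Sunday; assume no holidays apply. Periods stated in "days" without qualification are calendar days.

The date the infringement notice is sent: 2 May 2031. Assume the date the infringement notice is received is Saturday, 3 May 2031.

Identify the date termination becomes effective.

25 August 2031

The last day of the cure period: 3 May 2031 + 25 days = 28 May 2031.
The last day of the response period: 64 calendar days after 28 May 2031 is 31 July 2031.
The last day of the notice period: 12 business days after Thursday, 31 July 2031, skipping weekends — Aug 1, Aug 4, Aug 5, Aug 6, …, Aug 14, Aug 15, Aug 18 — lands on Monday, 18 August 2031.
Adding 7 calendar days to 18 August 2031 gives 25 August 2031, which is the date termination becomes effective.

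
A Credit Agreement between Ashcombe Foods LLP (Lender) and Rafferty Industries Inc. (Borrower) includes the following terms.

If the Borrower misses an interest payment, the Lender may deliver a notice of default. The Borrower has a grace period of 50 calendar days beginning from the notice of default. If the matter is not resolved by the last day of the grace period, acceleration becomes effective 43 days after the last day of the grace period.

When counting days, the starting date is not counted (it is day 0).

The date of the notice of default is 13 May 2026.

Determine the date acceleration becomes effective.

The last day of the grace period: 50 calendar days after 13 May 2026 is 2 July 2026.
Adding 43 calendar days to 2 July 2026 gives 14 August 2026, which is the date acceleration becomes effective.

14 August 2026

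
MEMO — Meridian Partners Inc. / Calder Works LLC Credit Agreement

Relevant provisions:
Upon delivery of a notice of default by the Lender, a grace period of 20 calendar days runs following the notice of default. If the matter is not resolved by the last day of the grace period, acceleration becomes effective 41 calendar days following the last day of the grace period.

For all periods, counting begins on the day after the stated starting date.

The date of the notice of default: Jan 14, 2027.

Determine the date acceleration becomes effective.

Mar 16, 2027

Adding 20 calendar days to Jan 14, 2027 gives Feb 3, 2027, which is the last day of the grace period.
Adding 41 calendar days to Feb 3, 2027 gives Mar 16, 2027, which is the date acceleration becomes effective.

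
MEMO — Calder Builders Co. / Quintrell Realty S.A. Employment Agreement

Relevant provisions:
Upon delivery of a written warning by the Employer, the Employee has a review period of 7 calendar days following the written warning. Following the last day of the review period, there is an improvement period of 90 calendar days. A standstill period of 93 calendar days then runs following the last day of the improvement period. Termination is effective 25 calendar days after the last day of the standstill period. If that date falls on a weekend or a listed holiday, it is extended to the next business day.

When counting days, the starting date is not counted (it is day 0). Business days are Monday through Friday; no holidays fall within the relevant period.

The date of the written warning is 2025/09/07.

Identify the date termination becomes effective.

2026/04/10

The last day of the review period: 7 calendar days after 2025/09/07 is 2025/09/14.
Adding 90 calendar days to 2025/09/14 gives 2025/12/13, which is the last day of the improvement period.
Adding 93 calendar days to 2025/12/13 gives 2026/03/16, which is the last day of the standstill period.
Adding 25 calendar days to 2026/03/16 gives 2026/04/10, which is the date termination becomes effective. 2026/04/10 is a Friday, so no roll-forward applies.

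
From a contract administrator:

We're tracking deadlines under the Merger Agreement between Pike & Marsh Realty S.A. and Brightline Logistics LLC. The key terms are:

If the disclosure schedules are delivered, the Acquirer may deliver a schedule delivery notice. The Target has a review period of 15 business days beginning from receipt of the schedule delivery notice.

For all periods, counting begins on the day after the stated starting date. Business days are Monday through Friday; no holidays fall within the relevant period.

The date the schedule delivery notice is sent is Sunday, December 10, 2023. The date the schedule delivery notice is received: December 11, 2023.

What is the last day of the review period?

From Monday, December 11, 2023, 15 business days (Dec 12, Dec 13, Dec 14, Dec 15, …, Dec 28, Dec 29, Jan 1, skipping weekends) brings us to Monday, January 1, 2024, which is the last day of the review period.

January 1, 2024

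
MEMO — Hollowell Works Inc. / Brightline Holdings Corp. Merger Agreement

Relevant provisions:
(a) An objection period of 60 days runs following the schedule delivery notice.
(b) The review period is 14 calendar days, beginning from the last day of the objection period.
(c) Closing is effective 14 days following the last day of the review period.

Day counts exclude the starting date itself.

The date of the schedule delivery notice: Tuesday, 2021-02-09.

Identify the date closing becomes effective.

Adding 60 calendar days to 2021-02-09 gives 2021-04-10, which is the last day of the objection period.
Adding 14 calendar days to 2021-04-10 gives 2021-04-24, which is the last day of the review period.
The date closing becomes effective: 2021-04-24 + 14 days = 2021-05-08.

2021-05-08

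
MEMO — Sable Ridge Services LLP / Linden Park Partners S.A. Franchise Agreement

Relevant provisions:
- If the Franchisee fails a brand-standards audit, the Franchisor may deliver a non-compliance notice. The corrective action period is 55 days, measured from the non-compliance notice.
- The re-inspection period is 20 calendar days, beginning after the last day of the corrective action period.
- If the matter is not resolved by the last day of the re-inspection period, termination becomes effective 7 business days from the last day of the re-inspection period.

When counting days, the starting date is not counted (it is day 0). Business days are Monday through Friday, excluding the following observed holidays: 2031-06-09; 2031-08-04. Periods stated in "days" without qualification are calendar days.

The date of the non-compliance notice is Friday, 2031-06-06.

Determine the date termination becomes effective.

2031-08-29

The last day of the corrective action period: 55 calendar days after 2031-06-06 is 2031-07-31.
The last day of the re-inspection period: 20 calendar days after 2031-07-31 is 2031-08-20.
The date termination becomes effective: counting 7 business days from Wednesday, 2031-08-20 (Aug 21, Aug 22, Aug 25, Aug 26, Aug 27, Aug 28, Aug 29, skipping weekends) reaches Friday, 2031-08-29.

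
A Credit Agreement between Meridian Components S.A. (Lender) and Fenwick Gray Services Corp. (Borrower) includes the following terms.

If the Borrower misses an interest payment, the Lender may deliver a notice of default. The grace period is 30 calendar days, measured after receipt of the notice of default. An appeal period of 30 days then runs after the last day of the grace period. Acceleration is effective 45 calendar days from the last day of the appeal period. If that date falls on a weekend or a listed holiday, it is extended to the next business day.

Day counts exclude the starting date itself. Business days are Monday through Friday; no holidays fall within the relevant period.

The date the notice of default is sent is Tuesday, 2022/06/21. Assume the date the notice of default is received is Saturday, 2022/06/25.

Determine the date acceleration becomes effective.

The last day of the grace period: 2022/06/25 + 30 days = 2022/07/25.
The last day of the appeal period: 30 calendar days after 2022/07/25 is 2022/08/24.
Adding 45 calendar days to 2022/08/24 gives 2022/10/08, which is the date acceleration becomes effective. That falls on a Saturday, so it rolls to the next business day, Monday, 2022/10/10.

2022/10/10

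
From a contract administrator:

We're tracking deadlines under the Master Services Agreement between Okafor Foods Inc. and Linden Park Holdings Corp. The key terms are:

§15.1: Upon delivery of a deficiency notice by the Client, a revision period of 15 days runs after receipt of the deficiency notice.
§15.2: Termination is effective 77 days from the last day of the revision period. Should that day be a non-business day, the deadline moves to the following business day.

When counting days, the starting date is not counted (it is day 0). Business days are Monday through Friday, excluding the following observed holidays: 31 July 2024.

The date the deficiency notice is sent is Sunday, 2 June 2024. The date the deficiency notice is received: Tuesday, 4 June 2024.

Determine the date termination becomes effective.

4 September 2024

The last day of the revision period: 15 calendar days after 4 June 2024 is 19 June 2024.
The date termination becomes effective: 77 calendar days after 19 June 2024 is 4 September 2024. 4 September 2024 is a Wednesday and is not a listed holiday, so no roll-forward applies.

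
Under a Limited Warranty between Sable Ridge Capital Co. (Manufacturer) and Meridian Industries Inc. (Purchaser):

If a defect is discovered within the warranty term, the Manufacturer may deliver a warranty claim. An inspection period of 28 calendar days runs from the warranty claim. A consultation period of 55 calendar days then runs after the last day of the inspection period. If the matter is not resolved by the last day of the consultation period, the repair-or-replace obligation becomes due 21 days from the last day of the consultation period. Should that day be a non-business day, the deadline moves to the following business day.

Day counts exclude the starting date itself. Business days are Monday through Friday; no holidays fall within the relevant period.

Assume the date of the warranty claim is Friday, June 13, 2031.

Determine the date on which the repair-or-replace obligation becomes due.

Adding 28 calendar days to June 13, 2031 gives July 11, 2031, which is the last day of the inspection period.
Adding 55 calendar days to July 11, 2031 gives September 4, 2031, which is the last day of the consultation period.
The date on which the repair-or-replace obligation becomes due: 21 calendar days after September 4, 2031 is September 25, 2031. September 25, 2031 is a Thursday, so no roll-forward applies.

September 25, 2031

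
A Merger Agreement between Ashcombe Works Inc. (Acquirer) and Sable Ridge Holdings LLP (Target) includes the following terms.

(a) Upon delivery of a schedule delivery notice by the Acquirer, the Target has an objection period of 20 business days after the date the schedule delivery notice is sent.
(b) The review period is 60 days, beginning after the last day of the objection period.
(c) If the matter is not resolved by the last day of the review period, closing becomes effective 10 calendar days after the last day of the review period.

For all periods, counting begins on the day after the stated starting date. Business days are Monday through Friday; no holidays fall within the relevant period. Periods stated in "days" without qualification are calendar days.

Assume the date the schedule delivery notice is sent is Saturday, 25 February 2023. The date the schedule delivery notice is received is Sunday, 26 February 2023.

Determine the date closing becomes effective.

2 June 2023

From Saturday, 25 February 2023, 20 business days (Feb 27, Feb 28, Mar 1, Mar 2, …, Mar 22, Mar 23, Mar 24, skipping weekends) brings us to Friday, 24 March 2023, which is the last day of the objection period.
The last day of the review period: 60 calendar days after 24 March 2023 is 23 May 2023.
The date closing becomes effective: 10 calendar days after 23 May 2023 is 2 June 2023.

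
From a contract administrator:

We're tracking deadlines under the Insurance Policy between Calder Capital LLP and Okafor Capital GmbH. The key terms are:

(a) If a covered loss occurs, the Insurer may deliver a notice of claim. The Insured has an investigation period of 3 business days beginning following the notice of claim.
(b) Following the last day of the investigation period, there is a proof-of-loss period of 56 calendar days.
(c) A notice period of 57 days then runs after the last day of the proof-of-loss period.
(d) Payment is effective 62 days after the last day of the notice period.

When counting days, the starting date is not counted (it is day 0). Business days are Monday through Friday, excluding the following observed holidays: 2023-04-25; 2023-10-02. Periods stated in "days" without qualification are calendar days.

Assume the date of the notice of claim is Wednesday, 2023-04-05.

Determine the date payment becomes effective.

The last day of the investigation period: counting 3 business days from Wednesday, 2023-04-05 (Apr 6, Apr 7, Apr 10, skipping weekends) reaches Monday, 2023-04-10.
The last day of the proof-of-loss period: 2023-04-10 + 56 days = 2023-06-05.
The last day of the notice period: 57 calendar days after 2023-06-05 is 2023-08-01.
Adding 62 calendar days to 2023-08-01 gives 2023-10-02, which is the date payment becomes effective.

2023-10-02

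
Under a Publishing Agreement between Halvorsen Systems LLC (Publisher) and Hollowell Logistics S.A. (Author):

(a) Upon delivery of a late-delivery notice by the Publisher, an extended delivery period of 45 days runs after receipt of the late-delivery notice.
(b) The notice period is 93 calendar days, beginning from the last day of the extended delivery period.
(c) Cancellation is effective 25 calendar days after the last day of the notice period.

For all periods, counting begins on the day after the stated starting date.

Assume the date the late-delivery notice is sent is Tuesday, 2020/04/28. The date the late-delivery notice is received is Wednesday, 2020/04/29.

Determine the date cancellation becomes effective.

2020/10/09

The last day of the extended delivery period: 45 calendar days after 2020/04/29 is 2020/06/13.
Adding 93 calendar days to 2020/06/13 gives 2020/09/14, which is the last day of the notice period.
The date cancellation becomes effective: 2020/09/14 + 25 days = 2020/10/09.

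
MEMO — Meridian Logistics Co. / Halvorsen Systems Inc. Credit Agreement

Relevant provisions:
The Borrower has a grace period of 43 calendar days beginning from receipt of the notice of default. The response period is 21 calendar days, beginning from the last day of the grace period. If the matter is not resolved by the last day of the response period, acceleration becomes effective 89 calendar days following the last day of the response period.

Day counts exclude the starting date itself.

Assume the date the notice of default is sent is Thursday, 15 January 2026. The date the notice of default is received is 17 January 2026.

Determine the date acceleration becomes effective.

The last day of the grace period: 17 January 2026 + 43 days = 1 March 2026.
The last day of the response period: 1 March 2026 + 21 days = 22 March 2026.
The date acceleration becomes effective: 89 calendar days after 22 March 2026 is 19 June 2026.

19 June 2026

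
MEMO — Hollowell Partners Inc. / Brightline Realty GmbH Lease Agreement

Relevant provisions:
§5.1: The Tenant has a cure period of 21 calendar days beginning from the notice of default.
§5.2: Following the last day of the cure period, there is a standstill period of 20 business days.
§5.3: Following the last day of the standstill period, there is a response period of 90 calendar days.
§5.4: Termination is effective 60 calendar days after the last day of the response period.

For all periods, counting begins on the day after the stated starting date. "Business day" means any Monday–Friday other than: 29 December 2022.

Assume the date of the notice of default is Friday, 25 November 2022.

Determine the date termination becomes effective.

The last day of the cure period: 25 November 2022 + 21 days = 16 December 2022.
From Friday, 16 December 2022, 20 business days (Dec 19, Dec 20, Dec 21, Dec 22, …, Jan 12, Jan 13, Jan 16, skipping weekends and the listed holiday on Dec 29) brings us to Monday, 16 January 2023, which is the last day of the standstill period.
The last day of the response period: 90 calendar days after 16 January 2023 is 16 April 2023.
The date termination becomes effective: 60 calendar days after 16 April 2023 is 15 June 2023.

15 June 2023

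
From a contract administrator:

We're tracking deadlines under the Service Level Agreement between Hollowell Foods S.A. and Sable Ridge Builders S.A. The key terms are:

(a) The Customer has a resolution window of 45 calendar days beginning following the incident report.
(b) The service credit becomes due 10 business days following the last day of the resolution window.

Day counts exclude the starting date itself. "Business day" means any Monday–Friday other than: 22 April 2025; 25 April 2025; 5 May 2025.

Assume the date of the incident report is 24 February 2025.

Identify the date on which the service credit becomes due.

28 April 2025

The last day of the resolution window: 24 February 2025 + 45 days = 10 April 2025.
The date on which the service credit becomes due: counting 10 business days from Thursday, 10 April 2025 (Apr 11, Apr 14, Apr 15, Apr 16, Apr 17, Apr 18, Apr 21, Apr 23, Apr 24, Apr 28, skipping weekends and the listed holidays on Apr 22, Apr 25) reaches Monday, 28 April 2025.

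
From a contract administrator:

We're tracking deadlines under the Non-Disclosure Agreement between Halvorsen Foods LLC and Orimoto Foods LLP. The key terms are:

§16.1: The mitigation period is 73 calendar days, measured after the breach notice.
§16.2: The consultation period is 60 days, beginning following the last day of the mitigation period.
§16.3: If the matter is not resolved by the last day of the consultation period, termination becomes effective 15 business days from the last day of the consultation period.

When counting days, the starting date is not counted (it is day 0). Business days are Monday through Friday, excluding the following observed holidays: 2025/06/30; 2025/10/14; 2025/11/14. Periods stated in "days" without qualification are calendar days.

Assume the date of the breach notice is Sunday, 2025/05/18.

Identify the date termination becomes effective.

2025/10/20

The last day of the mitigation period: 2025/05/18 + 73 days = 2025/07/30.
Adding 60 calendar days to 2025/07/30 gives 2025/09/28, which is the last day of the consultation period.
The date termination becomes effective: counting 15 business days from Sunday, 2025/09/28 (Sep 29, Sep 30, Oct 1, Oct 2, …, Oct 16, Oct 17, Oct 20, skipping weekends and the listed holiday on Oct 14) reaches Monday, 2025/10/20.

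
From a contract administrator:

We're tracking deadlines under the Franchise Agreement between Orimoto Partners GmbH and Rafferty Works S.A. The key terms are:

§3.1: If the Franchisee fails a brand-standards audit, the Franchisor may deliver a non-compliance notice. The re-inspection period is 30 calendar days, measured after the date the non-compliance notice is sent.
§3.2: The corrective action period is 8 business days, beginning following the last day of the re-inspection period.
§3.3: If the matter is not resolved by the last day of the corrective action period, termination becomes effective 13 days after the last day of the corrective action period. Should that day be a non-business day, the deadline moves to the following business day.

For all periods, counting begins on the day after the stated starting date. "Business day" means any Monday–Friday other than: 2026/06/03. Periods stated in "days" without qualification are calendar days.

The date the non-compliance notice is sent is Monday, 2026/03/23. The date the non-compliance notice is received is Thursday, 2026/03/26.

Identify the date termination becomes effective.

2026/05/18

The last day of the re-inspection period: 2026/03/23 + 30 days = 2026/04/22.
The last day of the corrective action period: counting 8 business days from Wednesday, 2026/04/22 (Apr 23, Apr 24, Apr 27, Apr 28, Apr 29, Apr 30, May 1, May 4, skipping weekends) reaches Monday, 2026/05/04.
Adding 13 calendar days to 2026/05/04 gives 2026/05/17, which is the date termination becomes effective. That falls on a Sunday, so it rolls to the next business day, Monday, 2026/05/18.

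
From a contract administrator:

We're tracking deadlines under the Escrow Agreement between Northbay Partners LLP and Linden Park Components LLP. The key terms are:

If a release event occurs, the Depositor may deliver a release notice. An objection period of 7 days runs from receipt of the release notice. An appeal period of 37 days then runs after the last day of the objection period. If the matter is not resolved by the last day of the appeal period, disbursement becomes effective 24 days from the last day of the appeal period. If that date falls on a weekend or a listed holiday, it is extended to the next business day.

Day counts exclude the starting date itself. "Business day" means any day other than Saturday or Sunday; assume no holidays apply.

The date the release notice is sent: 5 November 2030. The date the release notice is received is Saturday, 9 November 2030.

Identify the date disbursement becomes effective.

Adding 7 calendar days to 9 November 2030 gives 16 November 2030, which is the last day of the objection period.
Adding 37 calendar days to 16 November 2030 gives 23 December 2030, which is the last day of the appeal period.
The date disbursement becomes effective: 24 calendar days after 23 December 2030 is 16 January 2031. 16 January 2031 is a Thursday, so no roll-forward applies.

16 January 2031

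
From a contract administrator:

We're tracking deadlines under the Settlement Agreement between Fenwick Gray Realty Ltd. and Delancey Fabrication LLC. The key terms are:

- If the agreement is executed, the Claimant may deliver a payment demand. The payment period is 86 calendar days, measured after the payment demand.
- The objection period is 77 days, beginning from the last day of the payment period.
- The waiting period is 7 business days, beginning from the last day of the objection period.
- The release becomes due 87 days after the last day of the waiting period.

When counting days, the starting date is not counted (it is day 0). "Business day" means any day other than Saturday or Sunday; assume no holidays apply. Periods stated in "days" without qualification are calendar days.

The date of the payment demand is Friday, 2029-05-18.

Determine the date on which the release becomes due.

The last day of the payment period: 86 calendar days after 2029-05-18 is 2029-08-12.
Adding 77 calendar days to 2029-08-12 gives 2029-10-28, which is the last day of the objection period.
The last day of the waiting period: counting 7 business days from Sunday, 2029-10-28 (Oct 29, Oct 30, Oct 31, Nov 1, Nov 2, Nov 5, Nov 6, skipping weekends) reaches Tuesday, 2029-11-06.
The date on which the release becomes due: 87 calendar days after 2029-11-06 is 2030-02-01.

2030-02-01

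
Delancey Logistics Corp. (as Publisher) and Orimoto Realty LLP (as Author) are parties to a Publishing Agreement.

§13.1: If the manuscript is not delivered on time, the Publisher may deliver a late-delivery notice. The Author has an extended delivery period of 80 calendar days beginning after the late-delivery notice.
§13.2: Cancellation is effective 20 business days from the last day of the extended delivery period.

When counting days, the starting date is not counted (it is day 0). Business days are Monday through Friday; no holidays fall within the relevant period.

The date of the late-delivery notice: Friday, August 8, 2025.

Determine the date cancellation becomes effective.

November 24, 2025

The last day of the extended delivery period: August 8, 2025 + 80 days = October 27, 2025.
The date cancellation becomes effective: counting 20 business days from Monday, October 27, 2025 (Oct 28, Oct 29, Oct 30, Oct 31, …, Nov 20, Nov 21, Nov 24, skipping weekends) reaches Monday, November 24, 2025.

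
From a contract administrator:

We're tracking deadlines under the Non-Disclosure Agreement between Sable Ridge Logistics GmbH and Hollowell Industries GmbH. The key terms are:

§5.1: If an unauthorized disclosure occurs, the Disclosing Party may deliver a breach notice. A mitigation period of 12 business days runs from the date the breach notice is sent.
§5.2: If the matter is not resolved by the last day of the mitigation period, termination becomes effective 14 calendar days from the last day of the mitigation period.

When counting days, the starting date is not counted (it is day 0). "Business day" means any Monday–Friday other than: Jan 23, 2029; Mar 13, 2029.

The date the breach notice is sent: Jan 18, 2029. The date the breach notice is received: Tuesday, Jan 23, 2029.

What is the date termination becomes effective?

Feb 20, 2029

From Thursday, Jan 18, 2029, 12 business days (Jan 19, Jan 22, Jan 24, Jan 25, …, Feb 2, Feb 5, Feb 6, skipping weekends and the listed holiday on Jan 23) brings us to Tuesday, Feb 6, 2029, which is the last day of the mitigation period.
The date termination becomes effective: 14 calendar days after Feb 6, 2029 is Feb 20, 2029.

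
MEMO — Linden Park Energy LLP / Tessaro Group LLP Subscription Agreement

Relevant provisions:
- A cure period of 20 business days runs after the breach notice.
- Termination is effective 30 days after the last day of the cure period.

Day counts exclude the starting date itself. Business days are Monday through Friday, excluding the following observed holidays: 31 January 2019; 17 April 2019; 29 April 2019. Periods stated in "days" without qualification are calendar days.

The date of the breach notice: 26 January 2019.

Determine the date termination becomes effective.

27 March 2019

The last day of the cure period: counting 20 business days from Saturday, 26 January 2019 (Jan 28, Jan 29, Jan 30, Feb 1, …, Feb 21, Feb 22, Feb 25, skipping weekends and the listed holiday on Jan 31) reaches Monday, 25 February 2019.
Adding 30 calendar days to 25 February 2019 gives 27 March 2019, which is the date termination becomes effective.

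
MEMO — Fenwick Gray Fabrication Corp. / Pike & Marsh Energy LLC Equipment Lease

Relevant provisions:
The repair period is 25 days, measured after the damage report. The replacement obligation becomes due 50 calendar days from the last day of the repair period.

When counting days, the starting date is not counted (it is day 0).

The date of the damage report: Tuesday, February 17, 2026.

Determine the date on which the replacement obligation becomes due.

The last day of the repair period: February 17, 2026 + 25 days = March 14, 2026.
The date on which the replacement obligation becomes due: 50 calendar days after March 14, 2026 is May 3, 2026.

May 3, 2026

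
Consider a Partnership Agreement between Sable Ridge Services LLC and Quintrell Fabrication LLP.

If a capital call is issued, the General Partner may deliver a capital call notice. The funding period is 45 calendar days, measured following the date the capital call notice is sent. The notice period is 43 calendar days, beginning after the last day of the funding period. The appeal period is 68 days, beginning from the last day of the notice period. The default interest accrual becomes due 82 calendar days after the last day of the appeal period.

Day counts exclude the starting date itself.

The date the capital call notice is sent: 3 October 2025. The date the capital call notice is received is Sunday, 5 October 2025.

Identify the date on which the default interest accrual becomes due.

29 May 2026

The last day of the funding period: 45 calendar days after 3 October 2025 is 17 November 2025.
Adding 43 calendar days to 17 November 2025 gives 30 December 2025, which is the last day of the notice period.
The last day of the appeal period: 68 calendar days after 30 December 2025 is 8 March 2026.
The date on which the default interest accrual becomes due: 8 March 2026 + 82 days = 29 May 2026.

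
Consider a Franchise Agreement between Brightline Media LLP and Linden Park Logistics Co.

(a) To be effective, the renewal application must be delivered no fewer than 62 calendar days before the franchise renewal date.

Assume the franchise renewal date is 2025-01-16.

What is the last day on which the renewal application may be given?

2025-01-16 minus 62 days is 2024-11-15.

2024-11-15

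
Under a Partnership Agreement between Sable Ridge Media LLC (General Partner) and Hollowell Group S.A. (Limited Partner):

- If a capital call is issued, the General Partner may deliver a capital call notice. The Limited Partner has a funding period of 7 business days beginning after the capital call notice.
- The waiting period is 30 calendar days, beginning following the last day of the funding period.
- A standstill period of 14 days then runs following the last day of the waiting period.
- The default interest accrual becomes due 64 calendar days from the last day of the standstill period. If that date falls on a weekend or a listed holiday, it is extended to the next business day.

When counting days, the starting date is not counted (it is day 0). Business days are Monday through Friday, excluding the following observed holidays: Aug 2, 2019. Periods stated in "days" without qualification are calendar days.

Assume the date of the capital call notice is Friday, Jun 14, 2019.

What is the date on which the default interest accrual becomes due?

The last day of the funding period: counting 7 business days from Friday, Jun 14, 2019 (Jun 17, Jun 18, Jun 19, Jun 20, Jun 21, Jun 24, Jun 25, skipping weekends) reaches Tuesday, Jun 25, 2019.
Adding 30 calendar days to Jun 25, 2019 gives Jul 25, 2019, which is the last day of the waiting period.
Adding 14 calendar days to Jul 25, 2019 gives Aug 8, 2019, which is the last day of the standstill period.
Adding 64 calendar days to Aug 8, 2019 gives Oct 11, 2019, which is the date on which the default interest accrual becomes due. Oct 11, 2019 is a Friday and is not a listed holiday, so no roll-forward applies.

Oct 11, 2019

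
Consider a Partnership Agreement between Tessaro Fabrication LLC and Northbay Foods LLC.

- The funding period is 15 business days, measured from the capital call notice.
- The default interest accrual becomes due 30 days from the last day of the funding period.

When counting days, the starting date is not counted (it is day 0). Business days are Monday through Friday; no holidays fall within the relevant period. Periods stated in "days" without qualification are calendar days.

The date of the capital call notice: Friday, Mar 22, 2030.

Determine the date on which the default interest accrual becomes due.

The last day of the funding period: 15 business days after Friday, Mar 22, 2030, skipping weekends — Mar 25, Mar 26, Mar 27, Mar 28, …, Apr 10, Apr 11, Apr 12 — lands on Friday, Apr 12, 2030.
The date on which the default interest accrual becomes due: Apr 12, 2030 + 30 days = May 12, 2030.

May 12, 2030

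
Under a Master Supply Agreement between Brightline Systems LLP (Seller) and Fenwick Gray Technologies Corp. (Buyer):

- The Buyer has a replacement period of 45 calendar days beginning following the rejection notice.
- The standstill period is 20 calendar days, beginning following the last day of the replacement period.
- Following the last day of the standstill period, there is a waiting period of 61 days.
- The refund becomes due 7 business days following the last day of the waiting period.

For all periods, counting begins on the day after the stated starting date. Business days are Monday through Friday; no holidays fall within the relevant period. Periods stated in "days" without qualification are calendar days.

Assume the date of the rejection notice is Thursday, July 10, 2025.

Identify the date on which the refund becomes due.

November 24, 2025

The last day of the replacement period: 45 calendar days after July 10, 2025 is August 24, 2025.
The last day of the standstill period: August 24, 2025 + 20 days = September 13, 2025.
The last day of the waiting period: September 13, 2025 + 61 days = November 13, 2025.
The date on which the refund becomes due: counting 7 business days from Thursday, November 13, 2025 (Nov 14, Nov 17, Nov 18, Nov 19, Nov 20, Nov 21, Nov 24, skipping weekends) reaches Monday, November 24, 2025.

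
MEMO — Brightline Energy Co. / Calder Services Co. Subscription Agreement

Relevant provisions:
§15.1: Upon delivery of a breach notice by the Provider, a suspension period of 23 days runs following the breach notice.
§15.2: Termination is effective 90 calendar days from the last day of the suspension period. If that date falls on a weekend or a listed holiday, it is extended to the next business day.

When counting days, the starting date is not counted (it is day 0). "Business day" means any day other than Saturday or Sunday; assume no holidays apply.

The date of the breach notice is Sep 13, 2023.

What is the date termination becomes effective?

Jan 4, 2024

The last day of the suspension period: Sep 13, 2023 + 23 days = Oct 6, 2023.
The date termination becomes effective: Oct 6, 2023 + 90 days = Jan 4, 2024. Jan 4, 2024 is a Thursday, so no roll-forward applies.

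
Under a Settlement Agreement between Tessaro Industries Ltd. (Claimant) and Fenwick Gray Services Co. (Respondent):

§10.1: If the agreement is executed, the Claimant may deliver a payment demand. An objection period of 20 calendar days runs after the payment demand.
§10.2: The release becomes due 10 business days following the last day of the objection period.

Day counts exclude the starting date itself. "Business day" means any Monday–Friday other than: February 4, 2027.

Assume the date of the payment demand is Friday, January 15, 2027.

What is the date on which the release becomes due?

February 18, 2027

The last day of the objection period: 20 calendar days after January 15, 2027 is February 4, 2027.
The date on which the release becomes due: 10 business days after Thursday, February 4, 2027, skipping weekends — Feb 5, Feb 8, Feb 9, Feb 10, Feb 11, Feb 12, Feb 15, Feb 16, Feb 17, Feb 18 — lands on Thursday, February 18, 2027.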